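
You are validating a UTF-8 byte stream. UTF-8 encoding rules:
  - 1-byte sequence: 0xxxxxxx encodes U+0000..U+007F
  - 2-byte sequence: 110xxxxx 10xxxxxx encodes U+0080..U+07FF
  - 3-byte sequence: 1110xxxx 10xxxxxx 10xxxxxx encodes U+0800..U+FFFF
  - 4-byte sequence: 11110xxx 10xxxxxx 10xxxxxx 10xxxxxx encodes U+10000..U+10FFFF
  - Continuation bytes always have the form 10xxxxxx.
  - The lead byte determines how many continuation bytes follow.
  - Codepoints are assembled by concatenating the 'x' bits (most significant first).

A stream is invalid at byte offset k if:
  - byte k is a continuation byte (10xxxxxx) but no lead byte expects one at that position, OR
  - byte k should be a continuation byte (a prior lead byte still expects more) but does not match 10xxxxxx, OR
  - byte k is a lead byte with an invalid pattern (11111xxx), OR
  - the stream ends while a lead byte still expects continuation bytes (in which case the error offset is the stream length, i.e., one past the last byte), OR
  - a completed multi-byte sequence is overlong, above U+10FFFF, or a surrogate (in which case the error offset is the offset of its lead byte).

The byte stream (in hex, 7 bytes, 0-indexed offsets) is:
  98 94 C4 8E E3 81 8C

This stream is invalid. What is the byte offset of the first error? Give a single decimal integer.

Byte[0]=98: INVALID lead byte (not 0xxx/110x/1110/11110)

Answer: 0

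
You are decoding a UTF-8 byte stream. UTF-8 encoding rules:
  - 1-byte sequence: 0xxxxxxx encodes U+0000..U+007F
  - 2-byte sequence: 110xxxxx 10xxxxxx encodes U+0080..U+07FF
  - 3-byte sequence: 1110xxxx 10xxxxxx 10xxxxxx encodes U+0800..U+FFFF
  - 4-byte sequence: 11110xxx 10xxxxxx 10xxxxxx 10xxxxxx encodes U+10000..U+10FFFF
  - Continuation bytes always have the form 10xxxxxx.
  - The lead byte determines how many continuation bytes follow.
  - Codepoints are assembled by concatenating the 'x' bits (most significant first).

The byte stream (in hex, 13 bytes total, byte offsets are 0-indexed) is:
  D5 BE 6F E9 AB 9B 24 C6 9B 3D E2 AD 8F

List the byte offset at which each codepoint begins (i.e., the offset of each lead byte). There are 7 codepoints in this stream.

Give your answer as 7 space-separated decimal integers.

Answer: 0 2 3 6 7 9 10

Derivation:
Byte[0]=D5: 2-byte lead, need 1 cont bytes. acc=0x15
Byte[1]=BE: continuation. acc=(acc<<6)|0x3E=0x57E
Completed: cp=U+057E (starts at byte 0)
Byte[2]=6F: 1-byte ASCII. cp=U+006F
Byte[3]=E9: 3-byte lead, need 2 cont bytes. acc=0x9
Byte[4]=AB: continuation. acc=(acc<<6)|0x2B=0x26B
Byte[5]=9B: continuation. acc=(acc<<6)|0x1B=0x9ADB
Completed: cp=U+9ADB (starts at byte 3)
Byte[6]=24: 1-byte ASCII. cp=U+0024
Byte[7]=C6: 2-byte lead, need 1 cont bytes. acc=0x6
Byte[8]=9B: continuation. acc=(acc<<6)|0x1B=0x19B
Completed: cp=U+019B (starts at byte 7)
Byte[9]=3D: 1-byte ASCII. cp=U+003D
Byte[10]=E2: 3-byte lead, need 2 cont bytes. acc=0x2
Byte[11]=AD: continuation. acc=(acc<<6)|0x2D=0xAD
Byte[12]=8F: continuation. acc=(acc<<6)|0x0F=0x2B4F
Completed: cp=U+2B4F (starts at byte 10)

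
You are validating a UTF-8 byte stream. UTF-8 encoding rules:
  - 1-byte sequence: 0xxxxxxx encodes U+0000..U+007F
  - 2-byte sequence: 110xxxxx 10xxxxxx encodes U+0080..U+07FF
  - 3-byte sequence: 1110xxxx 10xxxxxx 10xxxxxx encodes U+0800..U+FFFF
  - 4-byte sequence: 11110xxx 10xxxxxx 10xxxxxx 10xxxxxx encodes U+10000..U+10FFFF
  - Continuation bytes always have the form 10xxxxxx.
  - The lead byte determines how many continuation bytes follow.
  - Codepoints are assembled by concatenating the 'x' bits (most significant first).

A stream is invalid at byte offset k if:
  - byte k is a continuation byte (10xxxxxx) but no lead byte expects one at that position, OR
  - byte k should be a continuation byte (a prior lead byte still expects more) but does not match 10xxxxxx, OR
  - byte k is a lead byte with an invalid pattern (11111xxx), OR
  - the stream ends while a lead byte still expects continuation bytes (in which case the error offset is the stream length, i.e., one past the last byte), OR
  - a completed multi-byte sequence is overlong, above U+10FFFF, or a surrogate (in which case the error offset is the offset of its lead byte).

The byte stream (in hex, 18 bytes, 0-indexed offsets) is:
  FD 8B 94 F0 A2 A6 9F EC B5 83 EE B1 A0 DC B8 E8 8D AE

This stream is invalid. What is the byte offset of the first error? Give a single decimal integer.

Byte[0]=FD: INVALID lead byte (not 0xxx/110x/1110/11110)

Answer: 0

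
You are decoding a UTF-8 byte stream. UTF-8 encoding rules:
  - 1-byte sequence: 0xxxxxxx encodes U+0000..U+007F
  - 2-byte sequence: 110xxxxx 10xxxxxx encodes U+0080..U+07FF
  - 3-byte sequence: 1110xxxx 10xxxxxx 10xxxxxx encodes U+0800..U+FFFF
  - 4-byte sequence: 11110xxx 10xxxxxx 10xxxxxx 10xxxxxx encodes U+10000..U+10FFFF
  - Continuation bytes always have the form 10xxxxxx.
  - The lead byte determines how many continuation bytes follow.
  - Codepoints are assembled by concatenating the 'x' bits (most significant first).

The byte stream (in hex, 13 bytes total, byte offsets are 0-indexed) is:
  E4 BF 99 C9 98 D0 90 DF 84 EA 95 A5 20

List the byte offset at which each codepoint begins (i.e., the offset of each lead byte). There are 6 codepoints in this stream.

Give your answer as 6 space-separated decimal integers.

Answer: 0 3 5 7 9 12

Derivation:
Byte[0]=E4: 3-byte lead, need 2 cont bytes. acc=0x4
Byte[1]=BF: continuation. acc=(acc<<6)|0x3F=0x13F
Byte[2]=99: continuation. acc=(acc<<6)|0x19=0x4FD9
Completed: cp=U+4FD9 (starts at byte 0)
Byte[3]=C9: 2-byte lead, need 1 cont bytes. acc=0x9
Byte[4]=98: continuation. acc=(acc<<6)|0x18=0x258
Completed: cp=U+0258 (starts at byte 3)
Byte[5]=D0: 2-byte lead, need 1 cont bytes. acc=0x10
Byte[6]=90: continuation. acc=(acc<<6)|0x10=0x410
Completed: cp=U+0410 (starts at byte 5)
Byte[7]=DF: 2-byte lead, need 1 cont bytes. acc=0x1F
Byte[8]=84: continuation. acc=(acc<<6)|0x04=0x7C4
Completed: cp=U+07C4 (starts at byte 7)
Byte[9]=EA: 3-byte lead, need 2 cont bytes. acc=0xA
Byte[10]=95: continuation. acc=(acc<<6)|0x15=0x295
Byte[11]=A5: continuation. acc=(acc<<6)|0x25=0xA565
Completed: cp=U+A565 (starts at byte 9)
Byte[12]=20: 1-byte ASCII. cp=U+0020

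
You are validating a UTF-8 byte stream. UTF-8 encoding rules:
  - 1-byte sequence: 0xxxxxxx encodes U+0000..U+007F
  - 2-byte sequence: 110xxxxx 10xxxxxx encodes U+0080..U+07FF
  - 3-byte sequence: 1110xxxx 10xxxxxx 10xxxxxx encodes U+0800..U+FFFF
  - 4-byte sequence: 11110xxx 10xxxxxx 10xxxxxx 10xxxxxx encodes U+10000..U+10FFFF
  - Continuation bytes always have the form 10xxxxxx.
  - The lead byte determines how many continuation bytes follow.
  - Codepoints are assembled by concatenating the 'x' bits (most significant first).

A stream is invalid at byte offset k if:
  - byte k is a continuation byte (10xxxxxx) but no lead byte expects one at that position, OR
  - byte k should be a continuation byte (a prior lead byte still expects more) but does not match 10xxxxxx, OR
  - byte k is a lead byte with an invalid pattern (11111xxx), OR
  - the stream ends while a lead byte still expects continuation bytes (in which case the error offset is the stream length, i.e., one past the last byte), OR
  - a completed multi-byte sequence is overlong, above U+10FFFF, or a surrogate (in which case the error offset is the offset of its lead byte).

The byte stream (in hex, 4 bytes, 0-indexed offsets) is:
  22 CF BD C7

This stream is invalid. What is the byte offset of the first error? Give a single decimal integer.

Byte[0]=22: 1-byte ASCII. cp=U+0022
Byte[1]=CF: 2-byte lead, need 1 cont bytes. acc=0xF
Byte[2]=BD: continuation. acc=(acc<<6)|0x3D=0x3FD
Completed: cp=U+03FD (starts at byte 1)
Byte[3]=C7: 2-byte lead, need 1 cont bytes. acc=0x7
Byte[4]: stream ended, expected continuation. INVALID

Answer: 4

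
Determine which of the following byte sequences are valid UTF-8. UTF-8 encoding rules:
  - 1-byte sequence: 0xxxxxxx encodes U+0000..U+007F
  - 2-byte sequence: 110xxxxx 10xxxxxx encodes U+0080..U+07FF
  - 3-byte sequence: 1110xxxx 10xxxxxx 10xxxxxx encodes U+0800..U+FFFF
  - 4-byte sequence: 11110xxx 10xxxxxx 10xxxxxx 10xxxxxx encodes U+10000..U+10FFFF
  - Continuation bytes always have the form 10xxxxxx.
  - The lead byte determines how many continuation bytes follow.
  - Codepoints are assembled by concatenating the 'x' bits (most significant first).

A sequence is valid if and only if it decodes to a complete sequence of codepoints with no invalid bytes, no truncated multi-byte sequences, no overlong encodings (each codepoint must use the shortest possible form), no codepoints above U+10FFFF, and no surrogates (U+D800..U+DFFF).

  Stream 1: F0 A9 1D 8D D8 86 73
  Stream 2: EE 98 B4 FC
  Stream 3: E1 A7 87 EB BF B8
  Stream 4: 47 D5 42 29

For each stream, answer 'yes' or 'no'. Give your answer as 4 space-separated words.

Answer: no no yes no

Derivation:
Stream 1: error at byte offset 2. INVALID
Stream 2: error at byte offset 3. INVALID
Stream 3: decodes cleanly. VALID
Stream 4: error at byte offset 2. INVALID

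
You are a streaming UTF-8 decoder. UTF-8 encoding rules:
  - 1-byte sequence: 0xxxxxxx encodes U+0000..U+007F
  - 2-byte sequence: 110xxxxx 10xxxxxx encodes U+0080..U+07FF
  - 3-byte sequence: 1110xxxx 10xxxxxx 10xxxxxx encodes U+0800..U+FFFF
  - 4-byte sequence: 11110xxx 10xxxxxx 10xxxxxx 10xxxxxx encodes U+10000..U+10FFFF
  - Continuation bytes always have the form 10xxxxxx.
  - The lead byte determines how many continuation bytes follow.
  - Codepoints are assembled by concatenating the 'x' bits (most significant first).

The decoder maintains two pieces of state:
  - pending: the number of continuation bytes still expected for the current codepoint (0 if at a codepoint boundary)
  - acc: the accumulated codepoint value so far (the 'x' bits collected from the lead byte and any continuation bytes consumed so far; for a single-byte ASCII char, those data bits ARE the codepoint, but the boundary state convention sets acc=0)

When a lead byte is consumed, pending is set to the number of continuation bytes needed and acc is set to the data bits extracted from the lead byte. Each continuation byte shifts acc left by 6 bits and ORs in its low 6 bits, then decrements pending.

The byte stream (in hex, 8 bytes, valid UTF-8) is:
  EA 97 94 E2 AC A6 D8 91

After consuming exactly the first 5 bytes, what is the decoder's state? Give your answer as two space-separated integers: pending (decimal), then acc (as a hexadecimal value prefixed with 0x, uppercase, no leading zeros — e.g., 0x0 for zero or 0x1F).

Answer: 1 0xAC

Derivation:
Byte[0]=EA: 3-byte lead. pending=2, acc=0xA
Byte[1]=97: continuation. acc=(acc<<6)|0x17=0x297, pending=1
Byte[2]=94: continuation. acc=(acc<<6)|0x14=0xA5D4, pending=0
Byte[3]=E2: 3-byte lead. pending=2, acc=0x2
Byte[4]=AC: continuation. acc=(acc<<6)|0x2C=0xAC, pending=1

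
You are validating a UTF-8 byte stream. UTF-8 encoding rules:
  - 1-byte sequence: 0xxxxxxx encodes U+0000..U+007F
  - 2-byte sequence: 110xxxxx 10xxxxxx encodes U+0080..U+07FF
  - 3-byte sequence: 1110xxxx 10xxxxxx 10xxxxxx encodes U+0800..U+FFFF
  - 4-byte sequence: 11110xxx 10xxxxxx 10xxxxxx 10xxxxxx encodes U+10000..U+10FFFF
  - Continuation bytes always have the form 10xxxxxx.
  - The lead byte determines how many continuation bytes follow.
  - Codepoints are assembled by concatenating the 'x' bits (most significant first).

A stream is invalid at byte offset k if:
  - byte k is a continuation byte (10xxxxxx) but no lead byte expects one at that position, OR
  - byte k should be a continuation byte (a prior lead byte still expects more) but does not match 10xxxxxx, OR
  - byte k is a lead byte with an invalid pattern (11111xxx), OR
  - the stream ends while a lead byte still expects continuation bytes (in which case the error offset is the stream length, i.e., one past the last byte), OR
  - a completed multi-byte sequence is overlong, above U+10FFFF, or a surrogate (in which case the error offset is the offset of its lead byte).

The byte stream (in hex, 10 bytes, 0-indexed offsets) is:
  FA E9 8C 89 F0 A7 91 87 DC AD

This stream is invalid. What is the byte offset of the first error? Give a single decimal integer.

Byte[0]=FA: INVALID lead byte (not 0xxx/110x/1110/11110)

Answer: 0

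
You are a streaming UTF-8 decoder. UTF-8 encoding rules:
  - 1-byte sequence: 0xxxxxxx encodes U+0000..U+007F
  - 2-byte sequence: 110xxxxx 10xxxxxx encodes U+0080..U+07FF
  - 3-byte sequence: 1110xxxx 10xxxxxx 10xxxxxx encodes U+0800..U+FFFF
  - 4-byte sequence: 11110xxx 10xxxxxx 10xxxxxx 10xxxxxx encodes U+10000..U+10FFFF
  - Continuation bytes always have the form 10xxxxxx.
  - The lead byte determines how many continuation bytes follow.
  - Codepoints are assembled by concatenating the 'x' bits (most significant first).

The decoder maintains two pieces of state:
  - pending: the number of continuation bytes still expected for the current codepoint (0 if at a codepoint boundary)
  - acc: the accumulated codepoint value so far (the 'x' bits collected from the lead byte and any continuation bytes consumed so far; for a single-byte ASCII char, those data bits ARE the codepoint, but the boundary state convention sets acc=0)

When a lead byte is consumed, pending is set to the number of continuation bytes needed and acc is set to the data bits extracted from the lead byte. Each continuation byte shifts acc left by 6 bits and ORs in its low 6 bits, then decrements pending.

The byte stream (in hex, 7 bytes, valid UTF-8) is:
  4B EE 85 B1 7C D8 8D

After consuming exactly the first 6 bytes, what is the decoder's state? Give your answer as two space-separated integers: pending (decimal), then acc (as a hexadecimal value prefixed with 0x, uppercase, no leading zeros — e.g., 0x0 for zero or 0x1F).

Answer: 1 0x18

Derivation:
Byte[0]=4B: 1-byte. pending=0, acc=0x0
Byte[1]=EE: 3-byte lead. pending=2, acc=0xE
Byte[2]=85: continuation. acc=(acc<<6)|0x05=0x385, pending=1
Byte[3]=B1: continuation. acc=(acc<<6)|0x31=0xE171, pending=0
Byte[4]=7C: 1-byte. pending=0, acc=0x0
Byte[5]=D8: 2-byte lead. pending=1, acc=0x18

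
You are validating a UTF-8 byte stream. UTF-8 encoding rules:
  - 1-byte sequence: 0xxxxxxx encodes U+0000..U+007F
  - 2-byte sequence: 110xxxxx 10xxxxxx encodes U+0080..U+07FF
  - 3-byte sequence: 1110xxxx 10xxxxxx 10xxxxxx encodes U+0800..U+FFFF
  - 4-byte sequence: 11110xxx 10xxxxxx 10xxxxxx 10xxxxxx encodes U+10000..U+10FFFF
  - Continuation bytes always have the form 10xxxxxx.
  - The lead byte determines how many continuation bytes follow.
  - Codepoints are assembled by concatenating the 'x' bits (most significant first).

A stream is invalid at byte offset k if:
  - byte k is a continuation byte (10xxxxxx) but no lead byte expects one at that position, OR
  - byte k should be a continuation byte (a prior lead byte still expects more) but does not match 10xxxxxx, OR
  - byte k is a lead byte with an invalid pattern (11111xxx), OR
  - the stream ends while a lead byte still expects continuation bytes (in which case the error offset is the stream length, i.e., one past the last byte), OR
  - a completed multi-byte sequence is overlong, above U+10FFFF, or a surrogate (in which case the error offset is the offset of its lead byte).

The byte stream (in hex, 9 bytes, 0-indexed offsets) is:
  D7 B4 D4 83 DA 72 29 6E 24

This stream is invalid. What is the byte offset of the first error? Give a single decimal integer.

Byte[0]=D7: 2-byte lead, need 1 cont bytes. acc=0x17
Byte[1]=B4: continuation. acc=(acc<<6)|0x34=0x5F4
Completed: cp=U+05F4 (starts at byte 0)
Byte[2]=D4: 2-byte lead, need 1 cont bytes. acc=0x14
Byte[3]=83: continuation. acc=(acc<<6)|0x03=0x503
Completed: cp=U+0503 (starts at byte 2)
Byte[4]=DA: 2-byte lead, need 1 cont bytes. acc=0x1A
Byte[5]=72: expected 10xxxxxx continuation. INVALID

Answer: 5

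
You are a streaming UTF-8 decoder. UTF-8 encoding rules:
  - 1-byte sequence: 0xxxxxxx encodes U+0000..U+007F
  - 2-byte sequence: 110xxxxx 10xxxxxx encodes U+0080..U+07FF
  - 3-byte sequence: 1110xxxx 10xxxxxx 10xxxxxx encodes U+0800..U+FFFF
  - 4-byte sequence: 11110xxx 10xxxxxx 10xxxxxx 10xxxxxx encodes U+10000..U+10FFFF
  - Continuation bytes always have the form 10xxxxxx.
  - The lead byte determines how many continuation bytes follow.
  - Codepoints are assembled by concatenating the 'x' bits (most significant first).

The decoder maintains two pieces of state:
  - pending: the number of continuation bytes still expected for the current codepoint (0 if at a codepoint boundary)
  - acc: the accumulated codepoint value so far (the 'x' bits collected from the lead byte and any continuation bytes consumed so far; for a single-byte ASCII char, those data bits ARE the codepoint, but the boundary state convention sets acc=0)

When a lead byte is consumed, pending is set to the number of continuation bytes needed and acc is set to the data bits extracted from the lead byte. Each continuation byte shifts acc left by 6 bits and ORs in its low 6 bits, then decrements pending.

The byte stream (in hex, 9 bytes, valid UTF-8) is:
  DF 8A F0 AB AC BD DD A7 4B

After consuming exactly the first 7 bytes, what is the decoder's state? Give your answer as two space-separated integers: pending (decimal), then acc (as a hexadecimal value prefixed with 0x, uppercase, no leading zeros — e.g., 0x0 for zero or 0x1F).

Answer: 1 0x1D

Derivation:
Byte[0]=DF: 2-byte lead. pending=1, acc=0x1F
Byte[1]=8A: continuation. acc=(acc<<6)|0x0A=0x7CA, pending=0
Byte[2]=F0: 4-byte lead. pending=3, acc=0x0
Byte[3]=AB: continuation. acc=(acc<<6)|0x2B=0x2B, pending=2
Byte[4]=AC: continuation. acc=(acc<<6)|0x2C=0xAEC, pending=1
Byte[5]=BD: continuation. acc=(acc<<6)|0x3D=0x2BB3D, pending=0
Byte[6]=DD: 2-byte lead. pending=1, acc=0x1D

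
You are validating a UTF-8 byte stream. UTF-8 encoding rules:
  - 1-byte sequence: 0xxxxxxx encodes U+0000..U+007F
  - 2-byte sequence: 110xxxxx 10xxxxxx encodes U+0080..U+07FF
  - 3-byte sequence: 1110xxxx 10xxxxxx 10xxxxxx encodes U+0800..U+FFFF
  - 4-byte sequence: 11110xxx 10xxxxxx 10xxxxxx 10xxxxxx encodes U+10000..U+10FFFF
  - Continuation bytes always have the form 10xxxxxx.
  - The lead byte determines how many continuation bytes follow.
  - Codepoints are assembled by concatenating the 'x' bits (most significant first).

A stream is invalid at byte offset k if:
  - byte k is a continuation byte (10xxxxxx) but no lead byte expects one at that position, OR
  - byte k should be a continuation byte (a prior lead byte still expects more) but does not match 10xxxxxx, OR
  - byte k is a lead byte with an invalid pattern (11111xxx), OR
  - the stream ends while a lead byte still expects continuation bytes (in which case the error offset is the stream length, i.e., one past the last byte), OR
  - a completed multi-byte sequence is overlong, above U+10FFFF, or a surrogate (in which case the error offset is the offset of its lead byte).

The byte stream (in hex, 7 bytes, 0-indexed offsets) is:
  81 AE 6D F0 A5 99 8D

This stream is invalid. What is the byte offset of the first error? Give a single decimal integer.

Answer: 0

Derivation:
Byte[0]=81: INVALID lead byte (not 0xxx/110x/1110/11110)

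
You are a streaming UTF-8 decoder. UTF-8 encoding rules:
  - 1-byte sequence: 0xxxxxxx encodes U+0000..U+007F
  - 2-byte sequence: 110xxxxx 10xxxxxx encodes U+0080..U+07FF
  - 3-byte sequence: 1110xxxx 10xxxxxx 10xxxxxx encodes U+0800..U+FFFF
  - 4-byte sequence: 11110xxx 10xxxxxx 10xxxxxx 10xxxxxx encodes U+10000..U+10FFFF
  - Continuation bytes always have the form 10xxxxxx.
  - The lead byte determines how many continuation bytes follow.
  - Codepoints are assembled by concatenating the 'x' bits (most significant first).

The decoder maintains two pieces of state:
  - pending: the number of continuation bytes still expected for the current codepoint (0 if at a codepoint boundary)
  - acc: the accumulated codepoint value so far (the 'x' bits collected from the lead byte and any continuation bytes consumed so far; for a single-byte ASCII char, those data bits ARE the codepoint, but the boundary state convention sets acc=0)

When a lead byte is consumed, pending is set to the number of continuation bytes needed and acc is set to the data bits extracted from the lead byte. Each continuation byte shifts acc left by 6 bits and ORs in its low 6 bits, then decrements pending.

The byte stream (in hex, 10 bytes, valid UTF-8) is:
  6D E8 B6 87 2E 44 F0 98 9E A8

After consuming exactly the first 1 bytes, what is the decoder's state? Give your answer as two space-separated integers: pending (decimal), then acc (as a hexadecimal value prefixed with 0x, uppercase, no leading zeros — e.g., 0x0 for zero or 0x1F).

Byte[0]=6D: 1-byte. pending=0, acc=0x0

Answer: 0 0x0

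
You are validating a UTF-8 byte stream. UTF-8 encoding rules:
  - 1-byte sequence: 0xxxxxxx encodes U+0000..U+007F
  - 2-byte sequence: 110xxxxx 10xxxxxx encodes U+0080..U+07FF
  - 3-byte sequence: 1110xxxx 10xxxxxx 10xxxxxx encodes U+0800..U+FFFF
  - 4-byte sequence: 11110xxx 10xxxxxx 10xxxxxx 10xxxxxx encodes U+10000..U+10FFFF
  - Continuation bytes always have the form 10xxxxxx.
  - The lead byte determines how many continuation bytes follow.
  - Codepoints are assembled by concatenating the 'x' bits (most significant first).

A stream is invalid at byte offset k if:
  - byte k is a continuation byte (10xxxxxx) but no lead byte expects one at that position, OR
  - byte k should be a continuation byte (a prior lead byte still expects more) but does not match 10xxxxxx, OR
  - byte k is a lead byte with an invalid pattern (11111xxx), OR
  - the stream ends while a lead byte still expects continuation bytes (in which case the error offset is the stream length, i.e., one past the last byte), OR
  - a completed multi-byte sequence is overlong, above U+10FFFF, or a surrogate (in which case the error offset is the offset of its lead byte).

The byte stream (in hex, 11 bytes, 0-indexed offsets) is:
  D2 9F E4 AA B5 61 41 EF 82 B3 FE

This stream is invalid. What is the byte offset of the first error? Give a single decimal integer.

Answer: 10

Derivation:
Byte[0]=D2: 2-byte lead, need 1 cont bytes. acc=0x12
Byte[1]=9F: continuation. acc=(acc<<6)|0x1F=0x49F
Completed: cp=U+049F (starts at byte 0)
Byte[2]=E4: 3-byte lead, need 2 cont bytes. acc=0x4
Byte[3]=AA: continuation. acc=(acc<<6)|0x2A=0x12A
Byte[4]=B5: continuation. acc=(acc<<6)|0x35=0x4AB5
Completed: cp=U+4AB5 (starts at byte 2)
Byte[5]=61: 1-byte ASCII. cp=U+0061
Byte[6]=41: 1-byte ASCII. cp=U+0041
Byte[7]=EF: 3-byte lead, need 2 cont bytes. acc=0xF
Byte[8]=82: continuation. acc=(acc<<6)|0x02=0x3C2
Byte[9]=B3: continuation. acc=(acc<<6)|0x33=0xF0B3
Completed: cp=U+F0B3 (starts at byte 7)
Byte[10]=FE: INVALID lead byte (not 0xxx/110x/1110/11110)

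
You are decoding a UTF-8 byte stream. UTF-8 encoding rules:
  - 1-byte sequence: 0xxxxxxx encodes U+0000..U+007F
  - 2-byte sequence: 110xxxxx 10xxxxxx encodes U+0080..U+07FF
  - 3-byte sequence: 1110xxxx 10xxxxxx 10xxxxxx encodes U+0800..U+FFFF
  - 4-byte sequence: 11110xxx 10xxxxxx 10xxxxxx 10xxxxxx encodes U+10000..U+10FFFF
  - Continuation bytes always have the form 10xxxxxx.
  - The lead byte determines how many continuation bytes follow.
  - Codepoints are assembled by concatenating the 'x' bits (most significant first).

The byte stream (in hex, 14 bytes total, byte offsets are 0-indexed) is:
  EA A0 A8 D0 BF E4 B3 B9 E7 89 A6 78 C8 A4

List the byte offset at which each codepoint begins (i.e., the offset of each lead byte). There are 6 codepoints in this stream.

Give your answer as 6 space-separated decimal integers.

Byte[0]=EA: 3-byte lead, need 2 cont bytes. acc=0xA
Byte[1]=A0: continuation. acc=(acc<<6)|0x20=0x2A0
Byte[2]=A8: continuation. acc=(acc<<6)|0x28=0xA828
Completed: cp=U+A828 (starts at byte 0)
Byte[3]=D0: 2-byte lead, need 1 cont bytes. acc=0x10
Byte[4]=BF: continuation. acc=(acc<<6)|0x3F=0x43F
Completed: cp=U+043F (starts at byte 3)
Byte[5]=E4: 3-byte lead, need 2 cont bytes. acc=0x4
Byte[6]=B3: continuation. acc=(acc<<6)|0x33=0x133
Byte[7]=B9: continuation. acc=(acc<<6)|0x39=0x4CF9
Completed: cp=U+4CF9 (starts at byte 5)
Byte[8]=E7: 3-byte lead, need 2 cont bytes. acc=0x7
Byte[9]=89: continuation. acc=(acc<<6)|0x09=0x1C9
Byte[10]=A6: continuation. acc=(acc<<6)|0x26=0x7266
Completed: cp=U+7266 (starts at byte 8)
Byte[11]=78: 1-byte ASCII. cp=U+0078
Byte[12]=C8: 2-byte lead, need 1 cont bytes. acc=0x8
Byte[13]=A4: continuation. acc=(acc<<6)|0x24=0x224
Completed: cp=U+0224 (starts at byte 12)

Answer: 0 3 5 8 11 12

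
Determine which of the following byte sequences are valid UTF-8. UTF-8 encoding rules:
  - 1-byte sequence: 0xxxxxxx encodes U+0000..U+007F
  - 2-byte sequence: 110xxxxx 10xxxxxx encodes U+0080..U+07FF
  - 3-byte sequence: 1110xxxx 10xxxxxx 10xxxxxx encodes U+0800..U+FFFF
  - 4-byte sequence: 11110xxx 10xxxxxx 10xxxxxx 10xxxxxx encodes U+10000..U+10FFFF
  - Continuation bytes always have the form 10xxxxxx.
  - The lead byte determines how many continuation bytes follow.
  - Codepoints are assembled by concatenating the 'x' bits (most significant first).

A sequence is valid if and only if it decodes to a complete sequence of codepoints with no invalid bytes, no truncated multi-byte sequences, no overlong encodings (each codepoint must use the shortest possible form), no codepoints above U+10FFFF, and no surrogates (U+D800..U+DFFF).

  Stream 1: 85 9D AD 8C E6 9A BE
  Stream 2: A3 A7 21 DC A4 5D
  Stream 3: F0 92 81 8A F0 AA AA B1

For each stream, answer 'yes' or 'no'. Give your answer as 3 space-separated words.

Stream 1: error at byte offset 0. INVALID
Stream 2: error at byte offset 0. INVALID
Stream 3: decodes cleanly. VALID

Answer: no no yes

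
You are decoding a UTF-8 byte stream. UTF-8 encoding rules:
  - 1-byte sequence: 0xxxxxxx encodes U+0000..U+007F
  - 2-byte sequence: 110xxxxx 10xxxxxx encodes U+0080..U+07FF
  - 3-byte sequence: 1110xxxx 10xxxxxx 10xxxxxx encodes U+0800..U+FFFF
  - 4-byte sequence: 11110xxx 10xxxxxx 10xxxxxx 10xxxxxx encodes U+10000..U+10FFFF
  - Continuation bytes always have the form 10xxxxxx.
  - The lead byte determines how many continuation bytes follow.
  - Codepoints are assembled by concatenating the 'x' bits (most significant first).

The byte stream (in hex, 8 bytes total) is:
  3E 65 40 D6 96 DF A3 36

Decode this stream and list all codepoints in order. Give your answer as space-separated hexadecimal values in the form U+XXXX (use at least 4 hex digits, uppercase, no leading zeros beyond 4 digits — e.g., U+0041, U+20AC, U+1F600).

Byte[0]=3E: 1-byte ASCII. cp=U+003E
Byte[1]=65: 1-byte ASCII. cp=U+0065
Byte[2]=40: 1-byte ASCII. cp=U+0040
Byte[3]=D6: 2-byte lead, need 1 cont bytes. acc=0x16
Byte[4]=96: continuation. acc=(acc<<6)|0x16=0x596
Completed: cp=U+0596 (starts at byte 3)
Byte[5]=DF: 2-byte lead, need 1 cont bytes. acc=0x1F
Byte[6]=A3: continuation. acc=(acc<<6)|0x23=0x7E3
Completed: cp=U+07E3 (starts at byte 5)
Byte[7]=36: 1-byte ASCII. cp=U+0036

Answer: U+003E U+0065 U+0040 U+0596 U+07E3 U+0036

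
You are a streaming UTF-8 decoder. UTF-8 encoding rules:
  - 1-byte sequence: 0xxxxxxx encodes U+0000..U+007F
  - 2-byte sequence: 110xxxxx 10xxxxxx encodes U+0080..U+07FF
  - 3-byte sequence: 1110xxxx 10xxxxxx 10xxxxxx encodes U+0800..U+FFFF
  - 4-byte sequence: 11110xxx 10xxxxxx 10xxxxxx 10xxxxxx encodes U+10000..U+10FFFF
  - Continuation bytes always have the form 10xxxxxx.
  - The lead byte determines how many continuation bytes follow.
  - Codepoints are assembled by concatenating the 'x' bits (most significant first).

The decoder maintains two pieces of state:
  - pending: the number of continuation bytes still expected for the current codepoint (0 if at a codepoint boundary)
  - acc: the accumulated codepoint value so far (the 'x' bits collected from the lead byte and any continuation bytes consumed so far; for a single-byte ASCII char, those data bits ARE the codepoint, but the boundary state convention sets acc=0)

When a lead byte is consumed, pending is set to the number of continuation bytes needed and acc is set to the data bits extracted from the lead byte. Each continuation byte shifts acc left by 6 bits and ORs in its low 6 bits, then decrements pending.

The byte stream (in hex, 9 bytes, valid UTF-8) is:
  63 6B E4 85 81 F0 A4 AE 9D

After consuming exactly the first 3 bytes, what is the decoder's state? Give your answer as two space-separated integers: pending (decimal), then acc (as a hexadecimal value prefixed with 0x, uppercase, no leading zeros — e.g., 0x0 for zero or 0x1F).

Answer: 2 0x4

Derivation:
Byte[0]=63: 1-byte. pending=0, acc=0x0
Byte[1]=6B: 1-byte. pending=0, acc=0x0
Byte[2]=E4: 3-byte lead. pending=2, acc=0x4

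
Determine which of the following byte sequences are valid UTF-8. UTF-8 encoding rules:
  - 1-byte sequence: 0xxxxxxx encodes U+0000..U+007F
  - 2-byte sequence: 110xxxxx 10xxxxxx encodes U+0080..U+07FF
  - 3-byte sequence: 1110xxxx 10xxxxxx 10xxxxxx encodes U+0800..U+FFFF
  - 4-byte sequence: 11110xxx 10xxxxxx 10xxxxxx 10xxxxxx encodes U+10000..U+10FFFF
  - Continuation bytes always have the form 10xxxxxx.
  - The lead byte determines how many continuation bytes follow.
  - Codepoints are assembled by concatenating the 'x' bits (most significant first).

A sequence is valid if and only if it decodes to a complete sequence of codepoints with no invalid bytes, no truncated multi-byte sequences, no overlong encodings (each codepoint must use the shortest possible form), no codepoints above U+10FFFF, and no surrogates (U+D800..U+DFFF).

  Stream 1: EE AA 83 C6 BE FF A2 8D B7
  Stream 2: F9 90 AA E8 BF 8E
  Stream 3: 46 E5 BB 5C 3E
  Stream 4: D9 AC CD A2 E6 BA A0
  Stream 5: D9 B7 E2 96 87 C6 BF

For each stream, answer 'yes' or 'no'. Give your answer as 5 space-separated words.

Stream 1: error at byte offset 5. INVALID
Stream 2: error at byte offset 0. INVALID
Stream 3: error at byte offset 3. INVALID
Stream 4: decodes cleanly. VALID
Stream 5: decodes cleanly. VALID

Answer: no no no yes yes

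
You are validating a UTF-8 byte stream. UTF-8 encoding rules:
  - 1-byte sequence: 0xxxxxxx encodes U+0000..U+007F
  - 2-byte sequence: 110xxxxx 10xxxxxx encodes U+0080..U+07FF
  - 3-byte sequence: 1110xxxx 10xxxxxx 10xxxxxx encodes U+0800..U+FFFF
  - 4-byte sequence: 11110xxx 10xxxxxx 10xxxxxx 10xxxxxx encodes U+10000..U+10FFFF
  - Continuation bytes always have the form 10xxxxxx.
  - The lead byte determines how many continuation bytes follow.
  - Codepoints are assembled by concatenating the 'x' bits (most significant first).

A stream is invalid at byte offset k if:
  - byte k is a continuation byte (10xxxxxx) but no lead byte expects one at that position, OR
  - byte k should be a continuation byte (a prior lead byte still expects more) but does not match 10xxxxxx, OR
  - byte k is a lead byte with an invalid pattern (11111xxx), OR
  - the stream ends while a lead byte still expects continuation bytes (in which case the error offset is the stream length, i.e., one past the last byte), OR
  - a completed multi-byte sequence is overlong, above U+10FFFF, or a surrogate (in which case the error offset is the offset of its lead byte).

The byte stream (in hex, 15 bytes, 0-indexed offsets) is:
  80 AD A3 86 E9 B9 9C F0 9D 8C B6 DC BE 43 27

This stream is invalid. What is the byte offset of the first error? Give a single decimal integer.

Answer: 0

Derivation:
Byte[0]=80: INVALID lead byte (not 0xxx/110x/1110/11110)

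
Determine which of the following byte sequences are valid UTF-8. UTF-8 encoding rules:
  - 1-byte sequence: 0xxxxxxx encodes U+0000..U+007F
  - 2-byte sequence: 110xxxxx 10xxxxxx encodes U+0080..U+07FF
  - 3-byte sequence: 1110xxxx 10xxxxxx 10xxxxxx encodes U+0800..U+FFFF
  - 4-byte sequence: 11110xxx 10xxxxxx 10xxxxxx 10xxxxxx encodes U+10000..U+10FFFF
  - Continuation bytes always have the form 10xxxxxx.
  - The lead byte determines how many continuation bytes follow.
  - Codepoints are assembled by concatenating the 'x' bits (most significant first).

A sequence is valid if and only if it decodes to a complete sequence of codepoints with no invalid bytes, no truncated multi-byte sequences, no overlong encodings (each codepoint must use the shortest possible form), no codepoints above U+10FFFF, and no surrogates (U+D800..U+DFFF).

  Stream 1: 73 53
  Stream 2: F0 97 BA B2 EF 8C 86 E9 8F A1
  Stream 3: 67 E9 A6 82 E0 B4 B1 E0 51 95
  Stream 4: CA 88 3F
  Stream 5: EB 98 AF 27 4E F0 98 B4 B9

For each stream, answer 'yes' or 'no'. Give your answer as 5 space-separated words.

Stream 1: decodes cleanly. VALID
Stream 2: decodes cleanly. VALID
Stream 3: error at byte offset 8. INVALID
Stream 4: decodes cleanly. VALID
Stream 5: decodes cleanly. VALID

Answer: yes yes no yes yes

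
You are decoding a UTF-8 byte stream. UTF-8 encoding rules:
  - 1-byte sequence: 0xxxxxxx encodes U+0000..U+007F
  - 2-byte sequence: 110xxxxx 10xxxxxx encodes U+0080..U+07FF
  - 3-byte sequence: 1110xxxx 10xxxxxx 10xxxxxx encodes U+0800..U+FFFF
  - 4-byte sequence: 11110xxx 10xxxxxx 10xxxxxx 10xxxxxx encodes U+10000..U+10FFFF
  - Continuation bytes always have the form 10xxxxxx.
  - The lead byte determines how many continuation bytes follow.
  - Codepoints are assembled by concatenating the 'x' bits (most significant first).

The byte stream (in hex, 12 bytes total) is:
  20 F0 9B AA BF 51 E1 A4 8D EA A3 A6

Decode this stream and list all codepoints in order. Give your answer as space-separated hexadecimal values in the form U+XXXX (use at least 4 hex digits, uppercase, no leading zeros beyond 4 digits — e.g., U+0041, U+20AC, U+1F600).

Answer: U+0020 U+1BABF U+0051 U+190D U+A8E6

Derivation:
Byte[0]=20: 1-byte ASCII. cp=U+0020
Byte[1]=F0: 4-byte lead, need 3 cont bytes. acc=0x0
Byte[2]=9B: continuation. acc=(acc<<6)|0x1B=0x1B
Byte[3]=AA: continuation. acc=(acc<<6)|0x2A=0x6EA
Byte[4]=BF: continuation. acc=(acc<<6)|0x3F=0x1BABF
Completed: cp=U+1BABF (starts at byte 1)
Byte[5]=51: 1-byte ASCII. cp=U+0051
Byte[6]=E1: 3-byte lead, need 2 cont bytes. acc=0x1
Byte[7]=A4: continuation. acc=(acc<<6)|0x24=0x64
Byte[8]=8D: continuation. acc=(acc<<6)|0x0D=0x190D
Completed: cp=U+190D (starts at byte 6)
Byte[9]=EA: 3-byte lead, need 2 cont bytes. acc=0xA
Byte[10]=A3: continuation. acc=(acc<<6)|0x23=0x2A3
Byte[11]=A6: continuation. acc=(acc<<6)|0x26=0xA8E6
Completed: cp=U+A8E6 (starts at byte 9)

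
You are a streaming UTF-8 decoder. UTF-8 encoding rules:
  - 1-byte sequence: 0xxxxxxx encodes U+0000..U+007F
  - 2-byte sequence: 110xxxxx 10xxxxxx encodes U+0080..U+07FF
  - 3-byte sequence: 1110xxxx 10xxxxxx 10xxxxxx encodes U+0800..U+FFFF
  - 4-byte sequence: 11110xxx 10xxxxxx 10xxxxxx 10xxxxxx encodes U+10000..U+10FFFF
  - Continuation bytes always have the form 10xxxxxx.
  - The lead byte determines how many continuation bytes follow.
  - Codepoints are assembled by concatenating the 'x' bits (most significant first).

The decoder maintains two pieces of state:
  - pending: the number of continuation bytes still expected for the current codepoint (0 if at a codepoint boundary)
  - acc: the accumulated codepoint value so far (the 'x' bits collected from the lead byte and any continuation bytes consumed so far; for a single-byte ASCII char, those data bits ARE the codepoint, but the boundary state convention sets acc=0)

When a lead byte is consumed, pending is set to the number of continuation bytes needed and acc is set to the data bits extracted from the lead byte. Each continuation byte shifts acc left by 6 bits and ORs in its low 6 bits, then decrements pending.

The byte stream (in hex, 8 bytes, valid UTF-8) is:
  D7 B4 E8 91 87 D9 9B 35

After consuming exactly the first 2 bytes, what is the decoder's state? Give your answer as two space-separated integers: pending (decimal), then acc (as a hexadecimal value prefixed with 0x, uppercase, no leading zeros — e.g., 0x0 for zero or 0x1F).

Answer: 0 0x5F4

Derivation:
Byte[0]=D7: 2-byte lead. pending=1, acc=0x17
Byte[1]=B4: continuation. acc=(acc<<6)|0x34=0x5F4, pending=0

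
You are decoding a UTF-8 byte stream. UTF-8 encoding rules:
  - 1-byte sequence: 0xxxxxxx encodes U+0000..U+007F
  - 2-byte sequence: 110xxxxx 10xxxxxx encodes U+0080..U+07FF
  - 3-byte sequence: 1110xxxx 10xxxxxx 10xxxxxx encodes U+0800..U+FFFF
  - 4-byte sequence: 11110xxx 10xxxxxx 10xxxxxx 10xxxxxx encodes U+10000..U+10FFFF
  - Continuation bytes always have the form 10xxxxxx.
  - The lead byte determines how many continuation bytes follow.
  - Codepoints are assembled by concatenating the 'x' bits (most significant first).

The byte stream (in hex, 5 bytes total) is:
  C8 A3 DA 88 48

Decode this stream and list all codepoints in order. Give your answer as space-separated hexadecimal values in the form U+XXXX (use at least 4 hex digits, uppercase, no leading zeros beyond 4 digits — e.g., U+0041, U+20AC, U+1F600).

Answer: U+0223 U+0688 U+0048

Derivation:
Byte[0]=C8: 2-byte lead, need 1 cont bytes. acc=0x8
Byte[1]=A3: continuation. acc=(acc<<6)|0x23=0x223
Completed: cp=U+0223 (starts at byte 0)
Byte[2]=DA: 2-byte lead, need 1 cont bytes. acc=0x1A
Byte[3]=88: continuation. acc=(acc<<6)|0x08=0x688
Completed: cp=U+0688 (starts at byte 2)
Byte[4]=48: 1-byte ASCII. cp=U+0048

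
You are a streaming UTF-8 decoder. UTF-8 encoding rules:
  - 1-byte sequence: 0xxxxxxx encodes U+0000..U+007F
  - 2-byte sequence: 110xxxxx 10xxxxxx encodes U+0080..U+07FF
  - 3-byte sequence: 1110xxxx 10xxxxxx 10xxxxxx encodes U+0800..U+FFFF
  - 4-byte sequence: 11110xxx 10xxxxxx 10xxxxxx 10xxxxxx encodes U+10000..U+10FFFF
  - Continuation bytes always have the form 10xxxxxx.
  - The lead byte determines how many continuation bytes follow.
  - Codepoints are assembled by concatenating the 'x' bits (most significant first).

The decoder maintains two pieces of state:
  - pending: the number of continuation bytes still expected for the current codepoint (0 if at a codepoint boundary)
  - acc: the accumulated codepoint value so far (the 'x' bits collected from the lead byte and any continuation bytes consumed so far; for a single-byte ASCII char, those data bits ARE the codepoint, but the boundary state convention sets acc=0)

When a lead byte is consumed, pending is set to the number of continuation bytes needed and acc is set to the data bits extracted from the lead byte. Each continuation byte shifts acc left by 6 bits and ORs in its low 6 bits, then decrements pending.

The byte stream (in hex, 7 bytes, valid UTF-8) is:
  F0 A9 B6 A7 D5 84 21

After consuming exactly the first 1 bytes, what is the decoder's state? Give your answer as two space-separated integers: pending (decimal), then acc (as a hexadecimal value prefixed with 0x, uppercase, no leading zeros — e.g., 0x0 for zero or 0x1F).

Answer: 3 0x0

Derivation:
Byte[0]=F0: 4-byte lead. pending=3, acc=0x0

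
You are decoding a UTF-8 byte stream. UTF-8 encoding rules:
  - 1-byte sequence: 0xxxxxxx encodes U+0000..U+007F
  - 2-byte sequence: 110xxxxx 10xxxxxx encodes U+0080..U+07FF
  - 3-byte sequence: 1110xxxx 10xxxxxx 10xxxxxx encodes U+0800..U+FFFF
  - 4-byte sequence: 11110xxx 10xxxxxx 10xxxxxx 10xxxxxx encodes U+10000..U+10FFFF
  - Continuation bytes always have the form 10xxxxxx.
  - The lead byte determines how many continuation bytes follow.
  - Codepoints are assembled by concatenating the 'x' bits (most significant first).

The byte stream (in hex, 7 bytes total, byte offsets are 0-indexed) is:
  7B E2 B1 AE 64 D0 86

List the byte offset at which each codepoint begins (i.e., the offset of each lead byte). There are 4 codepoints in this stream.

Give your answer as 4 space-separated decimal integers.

Answer: 0 1 4 5

Derivation:
Byte[0]=7B: 1-byte ASCII. cp=U+007B
Byte[1]=E2: 3-byte lead, need 2 cont bytes. acc=0x2
Byte[2]=B1: continuation. acc=(acc<<6)|0x31=0xB1
Byte[3]=AE: continuation. acc=(acc<<6)|0x2E=0x2C6E
Completed: cp=U+2C6E (starts at byte 1)
Byte[4]=64: 1-byte ASCII. cp=U+0064
Byte[5]=D0: 2-byte lead, need 1 cont bytes. acc=0x10
Byte[6]=86: continuation. acc=(acc<<6)|0x06=0x406
Completed: cp=U+0406 (starts at byte 5)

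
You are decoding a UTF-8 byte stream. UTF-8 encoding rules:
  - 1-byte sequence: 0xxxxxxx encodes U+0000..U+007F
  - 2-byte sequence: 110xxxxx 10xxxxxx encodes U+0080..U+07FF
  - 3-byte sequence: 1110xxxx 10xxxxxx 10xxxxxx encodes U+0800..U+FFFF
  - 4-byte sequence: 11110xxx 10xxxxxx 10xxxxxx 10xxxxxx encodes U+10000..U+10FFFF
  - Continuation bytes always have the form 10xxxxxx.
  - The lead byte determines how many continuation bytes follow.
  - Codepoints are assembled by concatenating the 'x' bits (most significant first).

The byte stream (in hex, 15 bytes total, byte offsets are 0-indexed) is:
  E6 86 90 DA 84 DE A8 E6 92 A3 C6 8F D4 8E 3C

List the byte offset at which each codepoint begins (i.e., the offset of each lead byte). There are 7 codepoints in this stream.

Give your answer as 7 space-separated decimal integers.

Byte[0]=E6: 3-byte lead, need 2 cont bytes. acc=0x6
Byte[1]=86: continuation. acc=(acc<<6)|0x06=0x186
Byte[2]=90: continuation. acc=(acc<<6)|0x10=0x6190
Completed: cp=U+6190 (starts at byte 0)
Byte[3]=DA: 2-byte lead, need 1 cont bytes. acc=0x1A
Byte[4]=84: continuation. acc=(acc<<6)|0x04=0x684
Completed: cp=U+0684 (starts at byte 3)
Byte[5]=DE: 2-byte lead, need 1 cont bytes. acc=0x1E
Byte[6]=A8: continuation. acc=(acc<<6)|0x28=0x7A8
Completed: cp=U+07A8 (starts at byte 5)
Byte[7]=E6: 3-byte lead, need 2 cont bytes. acc=0x6
Byte[8]=92: continuation. acc=(acc<<6)|0x12=0x192
Byte[9]=A3: continuation. acc=(acc<<6)|0x23=0x64A3
Completed: cp=U+64A3 (starts at byte 7)
Byte[10]=C6: 2-byte lead, need 1 cont bytes. acc=0x6
Byte[11]=8F: continuation. acc=(acc<<6)|0x0F=0x18F
Completed: cp=U+018F (starts at byte 10)
Byte[12]=D4: 2-byte lead, need 1 cont bytes. acc=0x14
Byte[13]=8E: continuation. acc=(acc<<6)|0x0E=0x50E
Completed: cp=U+050E (starts at byte 12)
Byte[14]=3C: 1-byte ASCII. cp=U+003C

Answer: 0 3 5 7 10 12 14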